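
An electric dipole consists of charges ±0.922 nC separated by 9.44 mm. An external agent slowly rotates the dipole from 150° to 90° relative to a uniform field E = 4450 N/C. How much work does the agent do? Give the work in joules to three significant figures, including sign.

Dipole moment p = qd = (9.22×10⁻¹⁰ C)(0.00944 m) = 8.704×10⁻¹² C·m.
W_ext = ΔU = U(θ₂) − U(θ₁) = −pE cosθ₂ − (−pE cosθ₁) = pE(cosθ₁ − cosθ₂).
W = (8.704×10⁻¹²)(4450)·(cos150° − cos90°) = (3.873×10⁻⁸)·(-0.8660) = -3.354×10⁻⁸ J.

W ≈ -3.35×10⁻⁸ J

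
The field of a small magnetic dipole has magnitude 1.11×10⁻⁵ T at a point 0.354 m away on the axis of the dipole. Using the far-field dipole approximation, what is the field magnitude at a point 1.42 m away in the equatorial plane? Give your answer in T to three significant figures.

Dipole fields scale as 1/r³ in the far field.
The axial field is twice the equatorial field at the same r, so the geometry factor is 1/2.
B₂ = B₁ · (1/2) · (r₁/r₂)³ = 1.11×10⁻⁵ · 0.5 · (0.354/1.42)³.
(r₁/r₂)³ = (0.2493)³ = 0.01549.
B₂ ≈ 8.599×10⁻⁸ T.

B ≈ 8.60×10⁻⁸ T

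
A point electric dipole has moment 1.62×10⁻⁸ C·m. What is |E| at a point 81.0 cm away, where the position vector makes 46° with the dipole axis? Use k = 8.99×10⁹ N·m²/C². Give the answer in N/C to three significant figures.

At angle θ the dipole field magnitude is E = (kp/r³)·√(1 + 3cos²θ).
kp/r³ = (8.99×10⁹)(1.62×10⁻⁸) / (0.810)³ = 274.0 N/C.
√(1 + 3cos²46°) = √(1 + 3·0.4826) = √2.4477 ≈ 1.5645.
E ≈ 274.0 × 1.564 = 428.7 N/C.

E ≈ 429 N/C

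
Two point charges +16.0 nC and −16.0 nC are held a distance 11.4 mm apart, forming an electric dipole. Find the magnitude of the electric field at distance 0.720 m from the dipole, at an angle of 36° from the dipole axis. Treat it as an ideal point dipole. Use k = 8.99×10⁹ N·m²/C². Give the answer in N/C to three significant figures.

Dipole moment p = qd = (1.60×10⁻⁸ C)(0.0114 m) = 1.824×10⁻¹⁰ C·m.
At angle θ the dipole field magnitude is E = (kp/r³)·√(1 + 3cos²θ).
kp/r³ = (8.99×10⁹)(1.824×10⁻¹⁰) / (0.720)³ = 4.393 N/C.
√(1 + 3cos²36°) = √(1 + 3·0.6545) = √2.9635 ≈ 1.7215.
E ≈ 4.393 × 1.721 = 7.563 N/C.

E ≈ 7.56 N/C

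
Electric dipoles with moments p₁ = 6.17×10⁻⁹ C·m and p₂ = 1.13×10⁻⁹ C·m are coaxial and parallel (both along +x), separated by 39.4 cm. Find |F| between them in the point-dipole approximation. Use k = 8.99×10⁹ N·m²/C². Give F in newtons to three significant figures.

On-axis field of dipole 1 at distance r: E = 2kp₁/r³. Force on dipole 2 is F = p₂·dE/dr (gradient along axis).
dE/dr = −6kp₁/r⁴, so |F| = 6kp₁p₂/r⁴ (attractive for aligned moments).
F = 6(8.99×10⁹)(6.17×10⁻⁹)(1.13×10⁻⁹)/(0.394)⁴ = 1.561×10⁻⁵ N.

F ≈ 1.56×10⁻⁵ N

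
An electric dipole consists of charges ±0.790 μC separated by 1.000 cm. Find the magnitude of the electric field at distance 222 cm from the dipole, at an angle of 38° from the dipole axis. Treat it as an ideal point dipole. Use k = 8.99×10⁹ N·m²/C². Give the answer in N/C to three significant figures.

E ≈ 11.0 N/C

Dipole moment p = qd = (7.90×10⁻⁷ C)(0.0100 m) = 7.90×10⁻⁹ C·m.
At angle θ the dipole field magnitude is E = (kp/r³)·√(1 + 3cos²θ).
kp/r³ = (8.99×10⁹)(7.90×10⁻⁹) / (2.22)³ = 6.491 N/C.
√(1 + 3cos²38°) = √(1 + 3·0.6210) = √2.8629 ≈ 1.6920.
E ≈ 6.491 × 1.692 = 10.98 N/C.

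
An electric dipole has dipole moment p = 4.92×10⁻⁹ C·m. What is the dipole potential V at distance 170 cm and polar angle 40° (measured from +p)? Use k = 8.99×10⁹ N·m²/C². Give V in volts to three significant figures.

V ≈ 11.7 V

The dipole potential is V = kp cosθ / r².
V = (8.99×10⁹)(4.92×10⁻⁹)·cos40° / (1.70)² = 11.72 V.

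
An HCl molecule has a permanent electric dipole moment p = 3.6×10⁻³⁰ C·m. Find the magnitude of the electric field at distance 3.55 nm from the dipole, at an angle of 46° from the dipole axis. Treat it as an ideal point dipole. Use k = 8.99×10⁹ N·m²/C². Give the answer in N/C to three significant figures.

E ≈ 1.13×10⁶ N/C

At angle θ the dipole field magnitude is E = (kp/r³)·√(1 + 3cos²θ).
kp/r³ = (8.99×10⁹)(3.60×10⁻³⁰) / (3.55×10⁻⁹)³ = 7.234×10⁵ N/C.
√(1 + 3cos²46°) = √(1 + 3·0.4826) = √2.4477 ≈ 1.5645.
E ≈ 7.234×10⁵ × 1.564 = 1.132×10⁶ N/C.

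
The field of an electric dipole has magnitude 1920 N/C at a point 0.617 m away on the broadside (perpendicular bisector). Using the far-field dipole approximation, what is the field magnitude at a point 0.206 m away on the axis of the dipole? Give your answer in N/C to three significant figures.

Dipole fields scale as 1/r³ in the far field.
The axial field is twice the equatorial field at the same r, so the geometry factor is 2/1.
E₂ = E₁ · (2/1) · (r₁/r₂)³ = 1920 · 2 · (0.617/0.206)³.
(r₁/r₂)³ = (2.995)³ = 26.87.
E₂ ≈ 1.032×10⁵ N/C.

E ≈ 1.03×10⁵ N/C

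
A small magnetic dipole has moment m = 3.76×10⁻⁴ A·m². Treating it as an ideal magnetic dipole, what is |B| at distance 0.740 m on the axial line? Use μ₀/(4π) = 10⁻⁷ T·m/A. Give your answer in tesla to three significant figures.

On axis B = (μ₀/4π)·2m/r³.
B = 2·(10⁻⁷)·(3.76×10⁻⁴) / (0.740)³ = 1.856×10⁻¹⁰ T.

B ≈ 1.86×10⁻¹⁰ T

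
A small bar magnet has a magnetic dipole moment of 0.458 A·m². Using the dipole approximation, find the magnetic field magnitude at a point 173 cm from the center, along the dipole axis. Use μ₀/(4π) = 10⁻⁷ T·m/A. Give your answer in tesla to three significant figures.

On axis B = (μ₀/4π)·2m/r³.
B = 2·(10⁻⁷)·(0.458) / (1.73)³ = 1.769×10⁻⁸ T.

B ≈ 1.77×10⁻⁸ T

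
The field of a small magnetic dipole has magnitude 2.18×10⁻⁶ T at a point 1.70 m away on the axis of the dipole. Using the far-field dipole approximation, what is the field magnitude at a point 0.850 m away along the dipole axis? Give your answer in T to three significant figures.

B ≈ 1.74×10⁻⁵ T

Dipole fields scale as 1/r³ in the far field; the geometry is the same at both points.
B₂ = B₁ · (r₁/r₂)³ = 2.18×10⁻⁶ · (1.70/0.850)³.
(r₁/r₂)³ = (2)³ = 8.
B₂ ≈ 1.744×10⁻⁵ T.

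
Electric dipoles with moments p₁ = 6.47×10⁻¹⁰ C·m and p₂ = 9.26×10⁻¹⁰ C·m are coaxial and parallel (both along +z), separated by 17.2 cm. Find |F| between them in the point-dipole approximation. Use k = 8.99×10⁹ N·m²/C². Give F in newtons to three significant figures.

On-axis field of dipole 1 at distance r: E = 2kp₁/r³. Force on dipole 2 is F = p₂·dE/dr (gradient along axis).
dE/dr = −6kp₁/r⁴, so |F| = 6kp₁p₂/r⁴ (attractive for aligned moments).
F = 6(8.99×10⁹)(6.47×10⁻¹⁰)(9.26×10⁻¹⁰)/(0.172)⁴ = 3.692×10⁻⁵ N.

F ≈ 3.69×10⁻⁵ N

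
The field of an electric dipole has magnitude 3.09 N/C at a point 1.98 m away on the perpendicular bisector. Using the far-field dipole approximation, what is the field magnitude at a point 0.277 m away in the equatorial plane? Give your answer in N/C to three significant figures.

Dipole fields scale as 1/r³ in the far field; the geometry is the same at both points.
E₂ = E₁ · (r₁/r₂)³ = 3.09 · (1.98/0.277)³.
(r₁/r₂)³ = (7.148)³ = 365.2.
E₂ ≈ 1129 N/C.

E ≈ 1130 N/C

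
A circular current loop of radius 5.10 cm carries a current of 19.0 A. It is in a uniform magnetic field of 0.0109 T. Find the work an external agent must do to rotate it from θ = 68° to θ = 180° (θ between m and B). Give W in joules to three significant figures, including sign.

Magnetic moment m = IA = Iπa² = (19.0)·π·(0.0510)² = 0.1553 A·m².
W_ext = ΔU = −mB cosθ₂ + mB cosθ₁ = mB(cosθ₁ − cosθ₂).
W = (0.1553)(0.0109)·(cos68° − cos180°) = (0.001693)·(+1.3746) = 0.002327 J.

W ≈ 0.00233 J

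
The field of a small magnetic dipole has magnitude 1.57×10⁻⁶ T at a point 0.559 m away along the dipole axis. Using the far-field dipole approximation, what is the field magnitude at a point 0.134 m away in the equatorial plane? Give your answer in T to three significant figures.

B ≈ 5.70×10⁻⁵ T

Dipole fields scale as 1/r³ in the far field.
The axial field is twice the equatorial field at the same r, so the geometry factor is 1/2.
B₂ = B₁ · (1/2) · (r₁/r₂)³ = 1.57×10⁻⁶ · 0.5 · (0.559/0.134)³.
(r₁/r₂)³ = (4.172)³ = 72.6.
B₂ ≈ 5.699×10⁻⁵ T.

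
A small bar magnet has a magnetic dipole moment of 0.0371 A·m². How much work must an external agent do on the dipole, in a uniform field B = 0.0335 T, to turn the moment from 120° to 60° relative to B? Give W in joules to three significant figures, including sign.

W ≈ -0.00124 J

W_ext = ΔU = −mB cosθ₂ + mB cosθ₁ = mB(cosθ₁ − cosθ₂).
W = (0.0371)(0.0335)·(cos120° − cos60°) = (0.001243)·(-1.0000) = -0.001243 J.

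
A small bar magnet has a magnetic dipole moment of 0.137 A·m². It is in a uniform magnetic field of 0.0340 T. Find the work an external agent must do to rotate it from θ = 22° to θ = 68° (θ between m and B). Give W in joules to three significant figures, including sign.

W ≈ 0.00257 J

W_ext = ΔU = −mB cosθ₂ + mB cosθ₁ = mB(cosθ₁ − cosθ₂).
W = (0.137)(0.0340)·(cos22° − cos68°) = (0.004658)·(+0.5526) = 0.002574 J.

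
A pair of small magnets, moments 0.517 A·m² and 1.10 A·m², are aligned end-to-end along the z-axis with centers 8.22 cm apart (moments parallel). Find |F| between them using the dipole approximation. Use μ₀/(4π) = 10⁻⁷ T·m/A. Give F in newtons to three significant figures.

F ≈ 0.00747 N

On-axis B of dipole 1: B = (μ₀/4π)·2m₁/r³. Force on dipole 2: F = m₂·dB/dr.
dB/dr = −(μ₀/4π)·6m₁/r⁴, so |F| = (μ₀/4π)·6m₁m₂/r⁴.
F = 6(10⁻⁷)(0.517)(1.10)/(0.0822)⁴ = 0.007474 N.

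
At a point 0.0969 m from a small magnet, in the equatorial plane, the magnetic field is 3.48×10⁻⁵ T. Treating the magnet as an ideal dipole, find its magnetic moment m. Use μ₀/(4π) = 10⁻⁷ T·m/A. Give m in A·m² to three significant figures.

m ≈ 0.317 A·m²

In the equatorial plane B = (μ₀/4π)·m/r³, so m = Br³·4π/(μ₀).
m = (3.48×10⁻⁵)·(0.0969)³ / (10⁻⁷) = 0.3166 A·m².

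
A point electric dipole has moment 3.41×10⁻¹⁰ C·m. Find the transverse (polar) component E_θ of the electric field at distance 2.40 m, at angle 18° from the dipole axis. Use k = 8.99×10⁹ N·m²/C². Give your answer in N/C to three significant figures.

For a dipole, E_θ = (kp sinθ)/r³.
kp/r³ = (8.99×10⁹)(3.41×10⁻¹⁰)/(2.40)³ = 0.2218 N/C.
E_θ = 0.2218·sin18° = 0.06853 N/C.

E_θ ≈ 0.0685 N/C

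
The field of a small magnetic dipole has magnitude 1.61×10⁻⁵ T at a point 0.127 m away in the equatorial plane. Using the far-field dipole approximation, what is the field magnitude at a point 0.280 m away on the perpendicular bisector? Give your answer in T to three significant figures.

B ≈ 1.50×10⁻⁶ T

Dipole fields scale as 1/r³ in the far field; the geometry is the same at both points.
B₂ = B₁ · (r₁/r₂)³ = 1.61×10⁻⁵ · (0.127/0.280)³.
(r₁/r₂)³ = (0.4536)³ = 0.09331.
B₂ ≈ 1.502×10⁻⁶ T.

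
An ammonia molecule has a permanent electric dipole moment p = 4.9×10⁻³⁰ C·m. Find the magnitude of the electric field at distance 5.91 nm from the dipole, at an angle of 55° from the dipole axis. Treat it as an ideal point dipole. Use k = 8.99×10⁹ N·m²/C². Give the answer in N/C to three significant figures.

At angle θ the dipole field magnitude is E = (kp/r³)·√(1 + 3cos²θ).
kp/r³ = (8.99×10⁹)(4.90×10⁻³⁰) / (5.91×10⁻⁹)³ = 2.134×10⁵ N/C.
√(1 + 3cos²55°) = √(1 + 3·0.3290) = √1.9870 ≈ 1.4096.
E ≈ 2.134×10⁵ × 1.410 = 3.008×10⁵ N/C.

E ≈ 3.01×10⁵ N/C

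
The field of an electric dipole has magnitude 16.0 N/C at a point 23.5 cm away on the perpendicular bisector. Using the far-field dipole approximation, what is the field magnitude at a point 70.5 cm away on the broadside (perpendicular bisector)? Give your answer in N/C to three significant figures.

E ≈ 0.593 N/C

Dipole fields scale as 1/r³ in the far field; the geometry is the same at both points.
E₂ = E₁ · (r₁/r₂)³ = 16.0 · (23.5/70.5)³.
(r₁/r₂)³ = (0.3333)³ = 0.03704.
E₂ ≈ 0.5926 N/C.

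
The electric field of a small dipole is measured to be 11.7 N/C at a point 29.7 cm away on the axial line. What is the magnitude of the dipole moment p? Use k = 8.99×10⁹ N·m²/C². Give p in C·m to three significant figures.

On axis E = 2kp/r³, so p = Er³/(2k).
p = (11.7)·(0.297)³ / (2·8.99×10⁹) = 1.705×10⁻¹¹ C·m.

p ≈ 1.70×10⁻¹¹ C·m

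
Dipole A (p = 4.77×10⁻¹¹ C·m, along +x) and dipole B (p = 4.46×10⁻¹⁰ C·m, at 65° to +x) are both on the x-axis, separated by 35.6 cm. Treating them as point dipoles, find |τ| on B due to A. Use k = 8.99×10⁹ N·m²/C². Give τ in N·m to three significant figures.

The second dipole sits on the axis of the first, so the field there is axial: E₁ = 2kp₁/r³ along +x.
E₁ = 2(8.99×10⁹)(4.77×10⁻¹¹)/(0.356)³ = 19.01 N/C.
Torque on the second dipole: τ = p₂ E₁ sinθ.
τ = (4.46×10⁻¹⁰)(19.01)·sin65° = 7.684×10⁻⁹ N·m.

τ ≈ 7.68×10⁻⁹ N·m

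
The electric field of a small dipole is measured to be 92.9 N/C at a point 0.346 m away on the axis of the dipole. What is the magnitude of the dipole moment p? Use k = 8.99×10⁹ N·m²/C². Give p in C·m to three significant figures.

On axis E = 2kp/r³, so p = Er³/(2k).
p = (92.9)·(0.346)³ / (2·8.99×10⁹) = 2.140×10⁻¹⁰ C·m.

p ≈ 2.14×10⁻¹⁰ C·m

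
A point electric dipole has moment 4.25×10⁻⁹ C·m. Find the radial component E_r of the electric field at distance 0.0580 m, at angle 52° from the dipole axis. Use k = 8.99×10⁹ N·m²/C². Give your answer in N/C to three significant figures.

E_r ≈ 2.41×10⁵ N/C

For a dipole, E_r = (2kp cosθ)/r³.
kp/r³ = (8.99×10⁹)(4.25×10⁻⁹)/(0.0580)³ = 1.958×10⁵ N/C.
E_r = 2·1.958×10⁵·cos52° = 2.411×10⁵ N/C.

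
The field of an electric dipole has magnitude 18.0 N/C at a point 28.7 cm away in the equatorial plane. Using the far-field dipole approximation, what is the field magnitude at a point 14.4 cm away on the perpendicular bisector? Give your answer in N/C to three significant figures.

E ≈ 143 N/C

Dipole fields scale as 1/r³ in the far field; the geometry is the same at both points.
E₂ = E₁ · (r₁/r₂)³ = 18.0 · (28.7/14.4)³.
(r₁/r₂)³ = (1.993)³ = 7.917.
E₂ ≈ 142.5 N/C.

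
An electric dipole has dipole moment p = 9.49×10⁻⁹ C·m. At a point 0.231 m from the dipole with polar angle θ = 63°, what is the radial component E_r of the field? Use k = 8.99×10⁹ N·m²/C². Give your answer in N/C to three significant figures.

E_r ≈ 6280 N/C

For a dipole, E_r = (2kp cosθ)/r³.
kp/r³ = (8.99×10⁹)(9.49×10⁻⁹)/(0.231)³ = 6921 N/C.
E_r = 2·6921·cos63° = 6284 N/C.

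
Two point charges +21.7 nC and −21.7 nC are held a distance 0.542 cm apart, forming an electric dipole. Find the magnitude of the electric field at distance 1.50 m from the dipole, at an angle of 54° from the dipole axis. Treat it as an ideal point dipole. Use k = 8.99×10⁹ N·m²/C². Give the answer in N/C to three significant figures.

E ≈ 0.447 N/C

Dipole moment p = qd = (2.17×10⁻⁸ C)(0.00542 m) = 1.176×10⁻¹⁰ C·m.
At angle θ the dipole field magnitude is E = (kp/r³)·√(1 + 3cos²θ).
kp/r³ = (8.99×10⁹)(1.176×10⁻¹⁰) / (1.50)³ = 0.3133 N/C.
√(1 + 3cos²54°) = √(1 + 3·0.3455) = √2.0365 ≈ 1.4271.
E ≈ 0.3133 × 1.427 = 0.4470 N/C.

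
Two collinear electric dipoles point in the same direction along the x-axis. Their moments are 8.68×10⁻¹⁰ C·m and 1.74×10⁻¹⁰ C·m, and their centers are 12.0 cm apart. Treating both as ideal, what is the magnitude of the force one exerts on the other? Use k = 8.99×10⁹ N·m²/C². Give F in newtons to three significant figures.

F ≈ 3.93×10⁻⁵ N

On-axis field of dipole 1 at distance r: E = 2kp₁/r³. Force on dipole 2 is F = p₂·dE/dr (gradient along axis).
dE/dr = −6kp₁/r⁴, so |F| = 6kp₁p₂/r⁴ (attractive for aligned moments).
F = 6(8.99×10⁹)(8.68×10⁻¹⁰)(1.74×10⁻¹⁰)/(0.120)⁴ = 3.929×10⁻⁵ N.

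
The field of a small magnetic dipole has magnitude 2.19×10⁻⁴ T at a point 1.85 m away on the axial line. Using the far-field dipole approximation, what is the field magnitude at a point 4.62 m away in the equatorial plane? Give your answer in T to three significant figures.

B ≈ 7.03×10⁻⁶ T

Dipole fields scale as 1/r³ in the far field.
The axial field is twice the equatorial field at the same r, so the geometry factor is 1/2.
B₂ = B₁ · (1/2) · (r₁/r₂)³ = 2.19×10⁻⁴ · 0.5 · (1.85/4.62)³.
(r₁/r₂)³ = (0.4004)³ = 0.06421.
B₂ ≈ 7.031×10⁻⁶ T.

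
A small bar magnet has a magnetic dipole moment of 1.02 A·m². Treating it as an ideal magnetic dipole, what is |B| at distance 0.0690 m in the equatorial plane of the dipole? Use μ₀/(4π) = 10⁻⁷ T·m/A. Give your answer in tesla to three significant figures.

B ≈ 3.10×10⁻⁴ T

In the equatorial plane B = (μ₀/4π)·m/r³ (half the axial value).
B = (10⁻⁷)·(1.02) / (0.0690)³ = 3.105×10⁻⁴ T.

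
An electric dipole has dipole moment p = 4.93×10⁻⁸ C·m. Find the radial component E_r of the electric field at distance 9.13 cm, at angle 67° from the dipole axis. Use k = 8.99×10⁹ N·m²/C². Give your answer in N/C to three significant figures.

E_r ≈ 4.55×10⁵ N/C

For a dipole, E_r = (2kp cosθ)/r³.
kp/r³ = (8.99×10⁹)(4.93×10⁻⁸)/(0.0913)³ = 5.824×10⁵ N/C.
E_r = 2·5.824×10⁵·cos67° = 4.551×10⁵ N/C.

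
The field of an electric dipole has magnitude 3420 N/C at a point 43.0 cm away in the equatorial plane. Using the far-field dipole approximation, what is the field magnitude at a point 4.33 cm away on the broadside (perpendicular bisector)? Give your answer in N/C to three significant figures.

Dipole fields scale as 1/r³ in the far field; the geometry is the same at both points.
E₂ = E₁ · (r₁/r₂)³ = 3420 · (43.0/4.33)³.
(r₁/r₂)³ = (9.931)³ = 979.4.
E₂ ≈ 3.349×10⁶ N/C.

E ≈ 3.35×10⁶ N/C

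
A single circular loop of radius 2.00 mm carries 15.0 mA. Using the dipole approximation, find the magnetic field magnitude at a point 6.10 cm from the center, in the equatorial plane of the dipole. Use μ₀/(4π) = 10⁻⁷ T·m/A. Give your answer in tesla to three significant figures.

Magnetic moment m = IA = Iπa² = (0.0150)·π·(0.00200)² = 1.885×10⁻⁷ A·m².
In the equatorial plane B = (μ₀/4π)·m/r³ (half the axial value).
B = (10⁻⁷)·(1.885×10⁻⁷) / (0.0610)³ = 8.305×10⁻¹¹ T.

B ≈ 8.30×10⁻¹¹ T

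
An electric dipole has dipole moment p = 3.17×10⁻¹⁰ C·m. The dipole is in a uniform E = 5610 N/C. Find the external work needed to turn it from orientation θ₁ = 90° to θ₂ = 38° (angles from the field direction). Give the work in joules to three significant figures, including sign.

W_ext = ΔU = U(θ₂) − U(θ₁) = −pE cosθ₂ − (−pE cosθ₁) = pE(cosθ₁ − cosθ₂).
W = (3.17×10⁻¹⁰)(5610)·(cos90° − cos38°) = (1.778×10⁻⁶)·(-0.7880) = -1.401×10⁻⁶ J.

W ≈ -1.40×10⁻⁶ J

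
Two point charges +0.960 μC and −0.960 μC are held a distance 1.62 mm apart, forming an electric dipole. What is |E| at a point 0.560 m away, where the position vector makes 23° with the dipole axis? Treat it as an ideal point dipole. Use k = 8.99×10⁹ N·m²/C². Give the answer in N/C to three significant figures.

Dipole moment p = qd = (9.60×10⁻⁷ C)(0.00162 m) = 1.555×10⁻⁹ C·m.
At angle θ the dipole field magnitude is E = (kp/r³)·√(1 + 3cos²θ).
kp/r³ = (8.99×10⁹)(1.555×10⁻⁹) / (0.560)³ = 79.60 N/C.
√(1 + 3cos²23°) = √(1 + 3·0.8473) = √3.5420 ≈ 1.8820.
E ≈ 79.60 × 1.882 = 149.8 N/C.

E ≈ 150 N/C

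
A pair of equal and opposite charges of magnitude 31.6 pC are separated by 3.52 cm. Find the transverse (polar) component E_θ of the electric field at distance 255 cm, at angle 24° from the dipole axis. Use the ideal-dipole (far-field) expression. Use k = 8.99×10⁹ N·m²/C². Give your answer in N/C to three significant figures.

E_θ ≈ 2.45×10⁻⁴ N/C

Dipole moment p = qd = (3.16×10⁻¹¹ C)(0.0352 m) = 1.112×10⁻¹² C·m.
For a dipole, E_θ = (kp sinθ)/r³.
kp/r³ = (8.99×10⁹)(1.112×10⁻¹²)/(2.55)³ = 6.029×10⁻⁴ N/C.
E_θ = 6.029×10⁻⁴·sin24° = 2.452×10⁻⁴ N/C.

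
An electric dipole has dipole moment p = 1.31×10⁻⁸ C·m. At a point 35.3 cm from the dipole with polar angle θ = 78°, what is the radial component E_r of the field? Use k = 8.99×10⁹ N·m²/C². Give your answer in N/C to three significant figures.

For a dipole, E_r = (2kp cosθ)/r³.
kp/r³ = (8.99×10⁹)(1.31×10⁻⁸)/(0.353)³ = 2677 N/C.
E_r = 2·2677·cos78° = 1113 N/C.

E_r ≈ 1110 N/C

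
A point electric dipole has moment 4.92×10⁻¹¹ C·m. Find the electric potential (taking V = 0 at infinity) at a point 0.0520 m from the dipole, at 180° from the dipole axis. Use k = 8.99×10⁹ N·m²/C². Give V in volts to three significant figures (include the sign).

V ≈ -164 V

The dipole potential is V = kp cosθ / r².
V = (8.99×10⁹)(4.92×10⁻¹¹)·cos180° / (0.0520)² = -163.6 V.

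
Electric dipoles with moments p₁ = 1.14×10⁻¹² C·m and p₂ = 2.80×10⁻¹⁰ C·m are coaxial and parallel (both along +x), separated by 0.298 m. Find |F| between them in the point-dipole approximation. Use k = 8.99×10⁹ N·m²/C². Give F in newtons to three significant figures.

F ≈ 2.18×10⁻⁹ N

On-axis field of dipole 1 at distance r: E = 2kp₁/r³. Force on dipole 2 is F = p₂·dE/dr (gradient along axis).
dE/dr = −6kp₁/r⁴, so |F| = 6kp₁p₂/r⁴ (attractive for aligned moments).
F = 6(8.99×10⁹)(1.14×10⁻¹²)(2.80×10⁻¹⁰)/(0.298)⁴ = 2.183×10⁻⁹ N.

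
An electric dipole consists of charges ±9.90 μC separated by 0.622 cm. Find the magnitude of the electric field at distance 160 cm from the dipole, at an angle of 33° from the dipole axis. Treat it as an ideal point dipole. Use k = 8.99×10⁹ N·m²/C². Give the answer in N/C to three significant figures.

Dipole moment p = qd = (9.90×10⁻⁶ C)(0.00622 m) = 6.158×10⁻⁸ C·m.
At angle θ the dipole field magnitude is E = (kp/r³)·√(1 + 3cos²θ).
kp/r³ = (8.99×10⁹)(6.158×10⁻⁸) / (1.60)³ = 135.2 N/C.
√(1 + 3cos²33°) = √(1 + 3·0.7034) = √3.1101 ≈ 1.7635.
E ≈ 135.2 × 1.764 = 238.4 N/C.

E ≈ 238 N/C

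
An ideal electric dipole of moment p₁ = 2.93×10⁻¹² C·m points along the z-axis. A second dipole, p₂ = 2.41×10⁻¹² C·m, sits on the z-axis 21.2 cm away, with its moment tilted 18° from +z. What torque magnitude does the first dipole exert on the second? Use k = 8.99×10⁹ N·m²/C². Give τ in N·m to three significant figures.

The second dipole sits on the axis of the first, so the field there is axial: E₁ = 2kp₁/r³ along +z.
E₁ = 2(8.99×10⁹)(2.93×10⁻¹²)/(0.212)³ = 5.529 N/C.
Torque on the second dipole: τ = p₂ E₁ sinθ.
τ = (2.41×10⁻¹²)(5.529)·sin18° = 4.118×10⁻¹² N·m.

τ ≈ 4.12×10⁻¹² N·m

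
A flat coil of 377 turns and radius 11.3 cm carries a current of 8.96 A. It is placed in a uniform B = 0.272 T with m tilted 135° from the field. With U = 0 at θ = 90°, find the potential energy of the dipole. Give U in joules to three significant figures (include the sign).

m = NIA = NIπa² = 377·(8.96)·π·(0.113)² = 135.5 A·m².
U = −m·B = −mB cosθ.
U = −(135.5)(0.272)·cos135° = 26.06 J.

U ≈ 26.1 J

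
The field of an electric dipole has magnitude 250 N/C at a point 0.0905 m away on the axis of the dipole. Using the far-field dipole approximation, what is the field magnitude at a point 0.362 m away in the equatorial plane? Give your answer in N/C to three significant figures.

Dipole fields scale as 1/r³ in the far field.
The axial field is twice the equatorial field at the same r, so the geometry factor is 1/2.
E₂ = E₁ · (1/2) · (r₁/r₂)³ = 250 · 0.5 · (0.0905/0.362)³.
(r₁/r₂)³ = (0.25)³ = 0.01562.
E₂ ≈ 1.953 N/C.

E ≈ 1.95 N/C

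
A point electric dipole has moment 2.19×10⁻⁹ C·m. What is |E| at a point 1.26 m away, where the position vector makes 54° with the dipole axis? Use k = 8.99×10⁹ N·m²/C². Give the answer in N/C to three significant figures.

E ≈ 14.0 N/C

At angle θ the dipole field magnitude is E = (kp/r³)·√(1 + 3cos²θ).
kp/r³ = (8.99×10⁹)(2.19×10⁻⁹) / (1.26)³ = 9.842 N/C.
√(1 + 3cos²54°) = √(1 + 3·0.3455) = √2.0365 ≈ 1.4271.
E ≈ 9.842 × 1.427 = 14.05 N/C.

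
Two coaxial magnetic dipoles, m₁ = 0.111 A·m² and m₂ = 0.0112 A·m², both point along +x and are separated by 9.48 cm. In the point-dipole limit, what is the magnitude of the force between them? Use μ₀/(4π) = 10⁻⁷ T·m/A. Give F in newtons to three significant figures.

F ≈ 9.24×10⁻⁶ N

On-axis B of dipole 1: B = (μ₀/4π)·2m₁/r³. Force on dipole 2: F = m₂·dB/dr.
dB/dr = −(μ₀/4π)·6m₁/r⁴, so |F| = (μ₀/4π)·6m₁m₂/r⁴.
F = 6(10⁻⁷)(0.111)(0.0112)/(0.0948)⁴ = 9.235×10⁻⁶ N.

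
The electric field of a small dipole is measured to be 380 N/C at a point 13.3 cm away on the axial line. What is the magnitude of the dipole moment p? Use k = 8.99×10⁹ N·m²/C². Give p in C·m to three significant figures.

On axis E = 2kp/r³, so p = Er³/(2k).
p = (380)·(0.133)³ / (2·8.99×10⁹) = 4.972×10⁻¹¹ C·m.

p ≈ 4.97×10⁻¹¹ C·m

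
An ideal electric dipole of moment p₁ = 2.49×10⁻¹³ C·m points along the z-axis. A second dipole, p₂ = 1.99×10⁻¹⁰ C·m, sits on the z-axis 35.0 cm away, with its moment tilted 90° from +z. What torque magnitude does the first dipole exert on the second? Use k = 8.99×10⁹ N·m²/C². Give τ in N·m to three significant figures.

τ ≈ 2.08×10⁻¹¹ N·m

The second dipole sits on the axis of the first, so the field there is axial: E₁ = 2kp₁/r³ along +z.
E₁ = 2(8.99×10⁹)(2.49×10⁻¹³)/(0.350)³ = 0.1044 N/C.
Torque on the second dipole: τ = p₂ E₁ sinθ.
τ = (1.99×10⁻¹⁰)(0.1044)·sin90° = 2.078×10⁻¹¹ N·m.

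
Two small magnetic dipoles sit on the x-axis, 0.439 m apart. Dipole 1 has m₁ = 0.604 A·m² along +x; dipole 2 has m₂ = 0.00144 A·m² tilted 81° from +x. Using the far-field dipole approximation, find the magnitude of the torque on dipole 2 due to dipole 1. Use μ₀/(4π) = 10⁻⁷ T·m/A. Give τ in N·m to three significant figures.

τ ≈ 2.03×10⁻⁹ N·m

Dipole B is on the axis of dipole A, so B₁ there is axial: B₁ = (μ₀/4π)·2m₁/r³ along +x.
B₁ = 2(10⁻⁷)(0.604)/(0.439)³ = 1.428×10⁻⁶ T.
τ = m₂ B₁ sinθ.
τ = (0.00144)(1.428×10⁻⁶)·sin81° = 2.031×10⁻⁹ N·m.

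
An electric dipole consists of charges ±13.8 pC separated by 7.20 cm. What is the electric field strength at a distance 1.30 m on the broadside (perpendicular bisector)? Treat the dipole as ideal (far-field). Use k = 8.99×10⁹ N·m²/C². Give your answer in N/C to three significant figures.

E ≈ 0.00407 N/C

Dipole moment p = qd = (1.38×10⁻¹¹ C)(0.0720 m) = 9.936×10⁻¹³ C·m.
In the equatorial plane E = kp/r³.
E = (8.99×10⁹)(9.936×10⁻¹³) / (1.30)³ = 0.004066 N/C.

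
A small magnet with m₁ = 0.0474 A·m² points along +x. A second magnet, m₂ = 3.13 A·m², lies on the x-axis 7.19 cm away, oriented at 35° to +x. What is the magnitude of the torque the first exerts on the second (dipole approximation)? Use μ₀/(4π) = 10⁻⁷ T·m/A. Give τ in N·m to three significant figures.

τ ≈ 4.58×10⁻⁵ N·m

Dipole B is on the axis of dipole A, so B₁ there is axial: B₁ = (μ₀/4π)·2m₁/r³ along +x.
B₁ = 2(10⁻⁷)(0.0474)/(0.0719)³ = 2.550×10⁻⁵ T.
τ = m₂ B₁ sinθ.
τ = (3.13)(2.550×10⁻⁵)·sin35° = 4.579×10⁻⁵ N·m.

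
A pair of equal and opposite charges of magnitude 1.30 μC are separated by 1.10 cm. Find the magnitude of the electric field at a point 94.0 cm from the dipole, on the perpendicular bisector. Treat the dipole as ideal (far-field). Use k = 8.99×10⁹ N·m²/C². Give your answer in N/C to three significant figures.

Dipole moment p = qd = (1.30×10⁻⁶ C)(0.0110 m) = 1.43×10⁻⁸ C·m.
On the perpendicular bisector E = kp/r³ (half the axial value at the same distance).
E = (8.99×10⁹)(1.43×10⁻⁸) / (0.940)³ = 154.8 N/C.

E ≈ 155 N/C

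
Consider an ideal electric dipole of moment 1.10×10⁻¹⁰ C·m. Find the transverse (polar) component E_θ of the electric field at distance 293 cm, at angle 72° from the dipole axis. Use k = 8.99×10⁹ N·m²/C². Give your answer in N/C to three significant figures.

For a dipole, E_θ = (kp sinθ)/r³.
kp/r³ = (8.99×10⁹)(1.10×10⁻¹⁰)/(2.93)³ = 0.03931 N/C.
E_θ = 0.03931·sin72° = 0.03739 N/C.

E_θ ≈ 0.0374 N/C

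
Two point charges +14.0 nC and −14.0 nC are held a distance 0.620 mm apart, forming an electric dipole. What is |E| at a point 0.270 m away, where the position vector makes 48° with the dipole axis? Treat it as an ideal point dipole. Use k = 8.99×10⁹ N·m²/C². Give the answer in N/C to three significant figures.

E ≈ 6.07 N/C

Dipole moment p = qd = (1.40×10⁻⁸ C)(6.20×10⁻⁴ m) = 8.68×10⁻¹² C·m.
At angle θ the dipole field magnitude is E = (kp/r³)·√(1 + 3cos²θ).
kp/r³ = (8.99×10⁹)(8.68×10⁻¹²) / (0.270)³ = 3.964 N/C.
√(1 + 3cos²48°) = √(1 + 3·0.4477) = √2.3432 ≈ 1.5308.
E ≈ 3.964 × 1.531 = 6.069 N/C.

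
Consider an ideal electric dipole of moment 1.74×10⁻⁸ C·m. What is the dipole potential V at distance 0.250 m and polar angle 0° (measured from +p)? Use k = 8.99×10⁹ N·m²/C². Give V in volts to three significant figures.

V ≈ 2500 V

The dipole potential is V = kp cosθ / r².
V = (8.99×10⁹)(1.74×10⁻⁸)·cos0° / (0.250)² = 2503 V.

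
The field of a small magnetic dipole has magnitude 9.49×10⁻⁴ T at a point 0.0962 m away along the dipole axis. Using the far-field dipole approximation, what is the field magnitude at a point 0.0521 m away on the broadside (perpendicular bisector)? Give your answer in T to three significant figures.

Dipole fields scale as 1/r³ in the far field.
The axial field is twice the equatorial field at the same r, so the geometry factor is 1/2.
B₂ = B₁ · (1/2) · (r₁/r₂)³ = 9.49×10⁻⁴ · 0.5 · (0.0962/0.0521)³.
(r₁/r₂)³ = (1.846)³ = 6.295.
B₂ ≈ 0.002987 T.

B ≈ 0.00299 T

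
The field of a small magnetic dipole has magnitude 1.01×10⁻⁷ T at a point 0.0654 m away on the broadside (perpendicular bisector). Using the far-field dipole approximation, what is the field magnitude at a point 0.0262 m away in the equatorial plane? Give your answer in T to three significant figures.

B ≈ 1.57×10⁻⁶ T

Dipole fields scale as 1/r³ in the far field; the geometry is the same at both points.
B₂ = B₁ · (r₁/r₂)³ = 1.01×10⁻⁷ · (0.0654/0.0262)³.
(r₁/r₂)³ = (2.496)³ = 15.55.
B₂ ≈ 1.571×10⁻⁶ T.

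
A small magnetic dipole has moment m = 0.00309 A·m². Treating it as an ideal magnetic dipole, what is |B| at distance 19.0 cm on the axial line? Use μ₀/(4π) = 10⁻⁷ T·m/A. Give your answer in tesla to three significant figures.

On axis B = (μ₀/4π)·2m/r³.
B = 2·(10⁻⁷)·(0.00309) / (0.190)³ = 9.010×10⁻⁸ T.

B ≈ 9.01×10⁻⁸ T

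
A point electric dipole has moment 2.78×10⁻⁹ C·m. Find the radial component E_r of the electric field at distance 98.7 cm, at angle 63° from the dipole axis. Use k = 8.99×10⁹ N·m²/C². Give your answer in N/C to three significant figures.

For a dipole, E_r = (2kp cosθ)/r³.
kp/r³ = (8.99×10⁹)(2.78×10⁻⁹)/(0.987)³ = 25.99 N/C.
E_r = 2·25.99·cos63° = 23.60 N/C.

E_r ≈ 23.6 N/C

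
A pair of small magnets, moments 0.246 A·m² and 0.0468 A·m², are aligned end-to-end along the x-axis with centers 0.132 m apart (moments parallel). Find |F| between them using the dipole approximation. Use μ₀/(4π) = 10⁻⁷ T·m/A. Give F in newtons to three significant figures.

On-axis B of dipole 1: B = (μ₀/4π)·2m₁/r³. Force on dipole 2: F = m₂·dB/dr.
dB/dr = −(μ₀/4π)·6m₁/r⁴, so |F| = (μ₀/4π)·6m₁m₂/r⁴.
F = 6(10⁻⁷)(0.246)(0.0468)/(0.132)⁴ = 2.275×10⁻⁵ N.

F ≈ 2.28×10⁻⁵ N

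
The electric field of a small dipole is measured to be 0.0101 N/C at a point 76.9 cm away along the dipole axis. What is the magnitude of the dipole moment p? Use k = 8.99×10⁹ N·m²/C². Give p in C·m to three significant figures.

p ≈ 2.55×10⁻¹³ C·m

On axis E = 2kp/r³, so p = Er³/(2k).
p = (0.0101)·(0.769)³ / (2·8.99×10⁹) = 2.555×10⁻¹³ C·m.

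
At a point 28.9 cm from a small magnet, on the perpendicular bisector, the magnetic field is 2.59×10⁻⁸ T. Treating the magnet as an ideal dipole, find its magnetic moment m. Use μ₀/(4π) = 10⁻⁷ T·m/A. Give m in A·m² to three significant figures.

In the equatorial plane B = (μ₀/4π)·m/r³, so m = Br³·4π/(μ₀).
m = (2.59×10⁻⁸)·(0.289)³ / (10⁻⁷) = 0.006252 A·m².

m ≈ 0.00625 A·m²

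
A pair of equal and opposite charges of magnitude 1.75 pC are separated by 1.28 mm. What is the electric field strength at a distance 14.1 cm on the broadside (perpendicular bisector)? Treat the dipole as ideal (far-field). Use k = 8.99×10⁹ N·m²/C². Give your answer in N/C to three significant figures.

E ≈ 0.00718 N/C

Dipole moment p = qd = (1.75×10⁻¹² C)(0.00128 m) = 2.24×10⁻¹⁵ C·m.
On the perpendicular bisector E = kp/r³ (half the axial value at the same distance).
E = (8.99×10⁹)(2.24×10⁻¹⁵) / (0.141)³ = 0.007184 N/C.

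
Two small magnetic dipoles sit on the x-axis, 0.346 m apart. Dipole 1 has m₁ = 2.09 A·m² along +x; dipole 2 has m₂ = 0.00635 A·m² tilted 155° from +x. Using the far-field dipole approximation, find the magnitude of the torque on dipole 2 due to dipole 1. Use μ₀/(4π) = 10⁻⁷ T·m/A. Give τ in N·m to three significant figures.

Dipole B is on the axis of dipole A, so B₁ there is axial: B₁ = (μ₀/4π)·2m₁/r³ along +x.
B₁ = 2(10⁻⁷)(2.09)/(0.346)³ = 1.009×10⁻⁵ T.
τ = m₂ B₁ sinθ.
τ = (0.00635)(1.009×10⁻⁵)·sin155° = 2.708×10⁻⁸ N·m.

τ ≈ 2.71×10⁻⁸ N·m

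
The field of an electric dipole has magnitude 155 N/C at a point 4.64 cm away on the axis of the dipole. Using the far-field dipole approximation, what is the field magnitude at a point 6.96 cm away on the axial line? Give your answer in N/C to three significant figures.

Dipole fields scale as 1/r³ in the far field; the geometry is the same at both points.
E₂ = E₁ · (r₁/r₂)³ = 155 · (4.64/6.96)³.
(r₁/r₂)³ = (0.6667)³ = 0.2963.
E₂ ≈ 45.93 N/C.

E ≈ 45.9 N/C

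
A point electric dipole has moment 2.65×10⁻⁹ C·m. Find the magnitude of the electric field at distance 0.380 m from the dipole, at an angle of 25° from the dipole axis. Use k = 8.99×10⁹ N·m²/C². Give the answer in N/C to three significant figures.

E ≈ 808 N/C

At angle θ the dipole field magnitude is E = (kp/r³)·√(1 + 3cos²θ).
kp/r³ = (8.99×10⁹)(2.65×10⁻⁹) / (0.380)³ = 434.2 N/C.
√(1 + 3cos²25°) = √(1 + 3·0.8214) = √3.4642 ≈ 1.8612.
E ≈ 434.2 × 1.861 = 808.1 N/C.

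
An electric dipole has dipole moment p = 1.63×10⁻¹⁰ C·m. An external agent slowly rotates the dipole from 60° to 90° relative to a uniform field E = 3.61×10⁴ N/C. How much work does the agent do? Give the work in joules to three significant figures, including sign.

W_ext = ΔU = U(θ₂) − U(θ₁) = −pE cosθ₂ − (−pE cosθ₁) = pE(cosθ₁ − cosθ₂).
W = (1.63×10⁻¹⁰)(3.61×10⁴)·(cos60° − cos90°) = (5.884×10⁻⁶)·(+0.5000) = 2.942×10⁻⁶ J.

W ≈ 2.94×10⁻⁶ J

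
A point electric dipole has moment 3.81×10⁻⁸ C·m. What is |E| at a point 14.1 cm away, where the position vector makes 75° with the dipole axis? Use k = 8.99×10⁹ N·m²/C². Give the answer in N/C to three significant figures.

E ≈ 1.34×10⁵ N/C

At angle θ the dipole field magnitude is E = (kp/r³)·√(1 + 3cos²θ).
kp/r³ = (8.99×10⁹)(3.81×10⁻⁸) / (0.141)³ = 1.222×10⁵ N/C.
√(1 + 3cos²75°) = √(1 + 3·0.0670) = √1.2010 ≈ 1.0959.
E ≈ 1.222×10⁵ × 1.096 = 1.339×10⁵ N/C.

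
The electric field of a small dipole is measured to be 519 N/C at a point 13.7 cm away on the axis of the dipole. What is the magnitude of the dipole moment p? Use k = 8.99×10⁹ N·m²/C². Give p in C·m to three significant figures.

p ≈ 7.42×10⁻¹¹ C·m

On axis E = 2kp/r³, so p = Er³/(2k).
p = (519)·(0.137)³ / (2·8.99×10⁹) = 7.422×10⁻¹¹ C·m.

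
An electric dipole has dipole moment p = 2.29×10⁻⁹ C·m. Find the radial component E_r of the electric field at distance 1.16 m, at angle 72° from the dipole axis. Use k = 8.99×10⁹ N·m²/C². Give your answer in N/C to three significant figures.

For a dipole, E_r = (2kp cosθ)/r³.
kp/r³ = (8.99×10⁹)(2.29×10⁻⁹)/(1.16)³ = 13.19 N/C.
E_r = 2·13.19·cos72° = 8.151 N/C.

E_r ≈ 8.15 N/C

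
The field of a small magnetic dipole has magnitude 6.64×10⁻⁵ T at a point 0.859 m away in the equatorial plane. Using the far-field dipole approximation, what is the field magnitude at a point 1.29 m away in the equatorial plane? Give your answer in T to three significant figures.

B ≈ 1.96×10⁻⁵ T

Dipole fields scale as 1/r³ in the far field; the geometry is the same at both points.
B₂ = B₁ · (r₁/r₂)³ = 6.64×10⁻⁵ · (0.859/1.29)³.
(r₁/r₂)³ = (0.6659)³ = 0.2953.
B₂ ≈ 1.961×10⁻⁵ T.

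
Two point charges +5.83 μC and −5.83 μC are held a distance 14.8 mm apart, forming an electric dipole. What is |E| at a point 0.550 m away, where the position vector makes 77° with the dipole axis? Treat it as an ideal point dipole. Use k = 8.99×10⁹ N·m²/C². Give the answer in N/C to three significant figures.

E ≈ 5000 N/C

Dipole moment p = qd = (5.83×10⁻⁶ C)(0.0148 m) = 8.628×10⁻⁸ C·m.
At angle θ the dipole field magnitude is E = (kp/r³)·√(1 + 3cos²θ).
kp/r³ = (8.99×10⁹)(8.628×10⁻⁸) / (0.550)³ = 4662 N/C.
√(1 + 3cos²77°) = √(1 + 3·0.0506) = √1.1518 ≈ 1.0732.
E ≈ 4662 × 1.073 = 5003 N/C.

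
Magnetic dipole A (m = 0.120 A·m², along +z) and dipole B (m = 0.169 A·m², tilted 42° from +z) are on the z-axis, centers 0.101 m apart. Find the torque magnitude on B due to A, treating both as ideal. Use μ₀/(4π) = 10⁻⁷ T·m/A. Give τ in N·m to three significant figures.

Dipole B is on the axis of dipole A, so B₁ there is axial: B₁ = (μ₀/4π)·2m₁/r³ along +z.
B₁ = 2(10⁻⁷)(0.120)/(0.101)³ = 2.329×10⁻⁵ T.
τ = m₂ B₁ sinθ.
τ = (0.169)(2.329×10⁻⁵)·sin42° = 2.634×10⁻⁶ N·m.

τ ≈ 2.63×10⁻⁶ N·m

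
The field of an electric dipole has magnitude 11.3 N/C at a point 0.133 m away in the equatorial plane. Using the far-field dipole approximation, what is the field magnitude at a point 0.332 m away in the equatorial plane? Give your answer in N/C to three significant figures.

Dipole fields scale as 1/r³ in the far field; the geometry is the same at both points.
E₂ = E₁ · (r₁/r₂)³ = 11.3 · (0.133/0.332)³.
(r₁/r₂)³ = (0.4006)³ = 0.06429.
E₂ ≈ 0.7265 N/C.

E ≈ 0.726 N/C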